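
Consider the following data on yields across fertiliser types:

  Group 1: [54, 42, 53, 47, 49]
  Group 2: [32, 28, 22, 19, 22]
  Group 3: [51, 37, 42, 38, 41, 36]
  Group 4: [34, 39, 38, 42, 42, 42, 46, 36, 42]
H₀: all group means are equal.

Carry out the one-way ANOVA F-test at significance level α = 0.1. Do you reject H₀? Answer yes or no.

Group means [49.00, 24.60, 40.83, 40.11], grand mean 38.960
SSB = Σnᵢ(x̄ᵢ−x̄)² = 1568.038; SSW = ΣΣ(x−x̄ᵢ)² = 464.922
MSB = 1568.038/3 = 522.6793; MSW = 464.922/21 = 22.1392
F = MSB/MSW = 23.6088
df = (3, 21)
p-value (upper-tail) = 0.00000
At α=0.1: p < α → reject H₀

reject H₀: yes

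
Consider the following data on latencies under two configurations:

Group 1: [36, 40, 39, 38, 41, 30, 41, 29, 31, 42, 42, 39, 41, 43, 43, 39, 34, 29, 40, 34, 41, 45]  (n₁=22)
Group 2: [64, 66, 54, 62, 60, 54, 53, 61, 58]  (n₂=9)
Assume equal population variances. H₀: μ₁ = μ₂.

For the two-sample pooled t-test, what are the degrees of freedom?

df = n₁ + n₂ − 2 = 22 + 9 − 2 = 29

degrees of freedom = 29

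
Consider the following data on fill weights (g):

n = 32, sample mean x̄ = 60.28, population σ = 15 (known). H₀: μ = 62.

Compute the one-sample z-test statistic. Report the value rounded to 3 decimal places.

test statistic = -0.649

SE = σ/√n = 15/√32 = 2.6517
z = (x̄−μ₀)/SE = (60.28−62)/2.6517 = -0.6487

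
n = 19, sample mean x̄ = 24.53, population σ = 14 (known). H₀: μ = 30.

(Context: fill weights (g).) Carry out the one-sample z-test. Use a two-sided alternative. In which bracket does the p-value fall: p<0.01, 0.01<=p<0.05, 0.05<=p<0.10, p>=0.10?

SE = σ/√n = 14/√19 = 3.2118
z = (x̄−μ₀)/SE = (24.53−30)/3.2118 = -1.7031
p-value (two-sided) = 0.08855
→ bracket: 0.05<=p<0.10

p-value bracket: 0.05<=p<0.10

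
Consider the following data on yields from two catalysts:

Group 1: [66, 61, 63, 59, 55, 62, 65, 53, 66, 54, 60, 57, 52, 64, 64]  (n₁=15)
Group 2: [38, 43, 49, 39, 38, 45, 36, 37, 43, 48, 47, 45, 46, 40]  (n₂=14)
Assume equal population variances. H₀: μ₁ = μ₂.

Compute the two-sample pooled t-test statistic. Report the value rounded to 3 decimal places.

x̄₁=60.067, s₁=4.832, n₁=15
x̄₂=42.429, s₂=4.380, n₂=14
s_p² = [14·4.832² + 13·4.380²]/27 = 21.3467
SE = √(s_p²·(1/15+1/14)) = 1.7169
t = (60.067−42.429)/1.7169 = 10.2730
df = 27

test statistic = 10.273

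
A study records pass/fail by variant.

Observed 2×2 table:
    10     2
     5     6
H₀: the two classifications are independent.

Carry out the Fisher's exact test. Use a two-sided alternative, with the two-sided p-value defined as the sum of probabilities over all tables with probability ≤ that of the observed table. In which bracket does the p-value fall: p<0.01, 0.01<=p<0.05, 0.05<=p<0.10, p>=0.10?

p-value bracket: 0.05<=p<0.10

Margins: r₁=12, r₂=11, c₁=15, c₂=8, n=23
p_obs = C(12,10)·C(11,5)/C(23,15); sum pmf over tables with pmf ≤ p_obs
p-value (two-sided) = 0.08938
→ bracket: 0.05<=p<0.10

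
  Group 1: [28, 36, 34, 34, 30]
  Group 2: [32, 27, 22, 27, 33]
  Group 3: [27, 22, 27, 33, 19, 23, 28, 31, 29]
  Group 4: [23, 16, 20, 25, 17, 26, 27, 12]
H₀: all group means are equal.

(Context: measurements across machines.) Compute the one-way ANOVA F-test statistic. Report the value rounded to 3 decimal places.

Group means [32.40, 28.20, 26.56, 20.75], grand mean 26.222
SSB = Σnᵢ(x̄ᵢ−x̄)² = 450.944; SSW = ΣΣ(x−x̄ᵢ)² = 485.722
MSB = 450.944/3 = 150.3148; MSW = 485.722/23 = 21.1184
F = MSB/MSW = 7.1177
df = (3, 23)

test statistic = 7.118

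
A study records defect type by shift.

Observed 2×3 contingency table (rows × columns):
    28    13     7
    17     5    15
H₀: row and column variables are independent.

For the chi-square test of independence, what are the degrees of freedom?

df = (r−1)(c−1) = (2−1)·(3−1) = 2

degrees of freedom = 2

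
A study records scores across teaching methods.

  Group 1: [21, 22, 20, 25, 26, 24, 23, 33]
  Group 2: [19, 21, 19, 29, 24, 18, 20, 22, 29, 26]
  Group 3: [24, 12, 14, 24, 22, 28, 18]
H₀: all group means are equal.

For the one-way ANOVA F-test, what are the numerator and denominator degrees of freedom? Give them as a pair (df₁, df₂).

k = 3 groups, N = 25 total
df = (k−1, N−k) = (3−1, 25−3) = (2, 22)

degrees of freedom = [2, 22]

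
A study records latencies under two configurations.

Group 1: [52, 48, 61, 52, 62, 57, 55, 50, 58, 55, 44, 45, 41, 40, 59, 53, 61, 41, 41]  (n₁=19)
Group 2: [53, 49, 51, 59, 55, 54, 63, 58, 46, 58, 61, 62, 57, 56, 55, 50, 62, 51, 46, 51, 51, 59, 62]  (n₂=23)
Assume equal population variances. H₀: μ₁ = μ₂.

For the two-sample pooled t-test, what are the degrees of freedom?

df = n₁ + n₂ − 2 = 19 + 23 − 2 = 40

degrees of freedom = 40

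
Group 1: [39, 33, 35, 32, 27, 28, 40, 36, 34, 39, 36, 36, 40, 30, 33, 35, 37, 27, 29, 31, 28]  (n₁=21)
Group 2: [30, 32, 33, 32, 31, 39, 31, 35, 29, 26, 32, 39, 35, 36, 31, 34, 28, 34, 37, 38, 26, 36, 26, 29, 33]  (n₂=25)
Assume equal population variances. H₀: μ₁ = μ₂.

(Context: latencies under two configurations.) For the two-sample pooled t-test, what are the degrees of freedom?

degrees of freedom = 44

df = n₁ + n₂ − 2 = 21 + 25 − 2 = 44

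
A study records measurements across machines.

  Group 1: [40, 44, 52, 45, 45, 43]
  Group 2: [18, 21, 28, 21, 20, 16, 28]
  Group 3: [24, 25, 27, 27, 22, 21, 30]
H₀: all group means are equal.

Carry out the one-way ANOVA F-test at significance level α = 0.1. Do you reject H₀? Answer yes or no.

reject H₀: yes

Group means [44.83, 21.71, 25.14], grand mean 29.850
SSB = Σnᵢ(x̄ᵢ−x̄)² = 1965.431; SSW = ΣΣ(x−x̄ᵢ)² = 267.119
MSB = 1965.431/2 = 982.7155; MSW = 267.119/17 = 15.7129
F = MSB/MSW = 62.5420
df = (2, 17)
p-value (upper-tail) = 0.00000
At α=0.1: p < α → reject H₀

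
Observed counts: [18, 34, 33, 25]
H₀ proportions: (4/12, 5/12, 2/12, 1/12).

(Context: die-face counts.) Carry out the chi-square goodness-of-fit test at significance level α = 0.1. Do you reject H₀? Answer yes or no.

n = 110; E_i = n·p_i = [36.67, 45.83, 18.33, 9.17]
χ² = (18−36.67)²/36.67 + (34−45.83)²/45.83 + (33−18.33)²/18.33 + (25−9.17)²/9.17 = 51.6400
df = 3
p-value (upper-tail) = 0.00000
At α=0.1: p < α → reject H₀

reject H₀: yes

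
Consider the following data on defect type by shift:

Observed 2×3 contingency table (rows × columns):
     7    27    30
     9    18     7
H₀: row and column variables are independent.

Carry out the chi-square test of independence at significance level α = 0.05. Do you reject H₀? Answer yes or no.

Row totals [64, 34], col totals [16, 45, 37], n=98
χ² = (7−10.45)²/10.45 + (27−29.39)²/29.39 + (30−24.16)²/24.16 + (9−5.55)²/5.55 + (18−15.61)²/15.61 + (7−12.84)²/12.84 = 7.9043
df = 2
p-value (upper-tail) = 0.01921
At α=0.05: p < α → reject H₀

reject H₀: yes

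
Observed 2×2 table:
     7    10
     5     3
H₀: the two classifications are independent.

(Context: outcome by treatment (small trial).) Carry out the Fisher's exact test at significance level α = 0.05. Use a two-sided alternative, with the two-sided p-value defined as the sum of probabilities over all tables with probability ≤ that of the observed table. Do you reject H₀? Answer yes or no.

reject H₀: no

Margins: r₁=17, r₂=8, c₁=12, c₂=13, n=25
p_obs = C(17,7)·C(8,5)/C(25,12); sum pmf over tables with pmf ≤ p_obs
p-value (two-sided) = 0.41098
At α=0.05: p ≥ α → fail to reject H₀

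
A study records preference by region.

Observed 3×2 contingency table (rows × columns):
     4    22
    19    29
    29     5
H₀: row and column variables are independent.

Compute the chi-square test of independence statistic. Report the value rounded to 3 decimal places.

Row totals [26, 48, 34], col totals [52, 56], n=108
χ² = (4−12.52)²/12.52 + (22−13.48)²/13.48 + (19−23.11)²/23.11 + (29−24.89)²/24.89 + (29−16.37)²/16.37 + (5−17.63)²/17.63 = 31.3809
df = 2

test statistic = 31.381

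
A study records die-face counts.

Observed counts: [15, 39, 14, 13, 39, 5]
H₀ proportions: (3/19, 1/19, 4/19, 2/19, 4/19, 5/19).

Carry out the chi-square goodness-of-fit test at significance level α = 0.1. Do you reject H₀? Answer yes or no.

n = 125; E_i = n·p_i = [19.74, 6.58, 26.32, 13.16, 26.32, 32.89]
χ² = (15−19.74)²/19.74 + (39−6.58)²/6.58 + (14−26.32)²/26.32 + (13−13.16)²/13.16 + (39−26.32)²/26.32 + (5−32.89)²/32.89 = 196.4420
df = 5
p-value (upper-tail) = 0.00000
At α=0.1: p < α → reject H₀

reject H₀: yes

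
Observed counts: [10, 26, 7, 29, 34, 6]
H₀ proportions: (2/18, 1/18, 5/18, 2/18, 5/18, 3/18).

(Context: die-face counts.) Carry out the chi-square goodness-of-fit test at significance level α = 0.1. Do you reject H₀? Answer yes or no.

reject H₀: yes

n = 112; E_i = n·p_i = [12.44, 6.22, 31.11, 12.44, 31.11, 18.67]
χ² = (10−12.44)²/12.44 + (26−6.22)²/6.22 + (7−31.11)²/31.11 + (29−12.44)²/12.44 + (34−31.11)²/31.11 + (6−18.67)²/18.67 = 112.9196
df = 5
p-value (upper-tail) = 0.00000
At α=0.1: p < α → reject H₀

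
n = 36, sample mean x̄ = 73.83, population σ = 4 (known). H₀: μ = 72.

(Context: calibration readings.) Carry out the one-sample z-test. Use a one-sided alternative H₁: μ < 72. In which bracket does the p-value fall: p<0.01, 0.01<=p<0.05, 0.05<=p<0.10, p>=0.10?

p-value bracket: p>=0.10

SE = σ/√n = 4/√36 = 0.6667
z = (x̄−μ₀)/SE = (73.83−72)/0.6667 = 2.7450
p-value (one-sided, H₁ less) = 0.99697
→ bracket: p>=0.10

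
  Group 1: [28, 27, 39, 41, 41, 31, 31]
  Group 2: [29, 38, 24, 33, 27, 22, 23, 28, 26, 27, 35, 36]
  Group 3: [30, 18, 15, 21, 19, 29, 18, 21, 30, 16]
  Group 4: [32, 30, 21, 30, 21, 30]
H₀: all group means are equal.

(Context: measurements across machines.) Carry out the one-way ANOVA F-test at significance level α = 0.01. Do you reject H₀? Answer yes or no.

reject H₀: yes

Group means [34.00, 29.00, 21.70, 27.33], grand mean 27.629
SSB = Σnᵢ(x̄ᵢ−x̄)² = 658.738; SSW = ΣΣ(x−x̄ᵢ)² = 963.433
MSB = 658.738/3 = 219.5794; MSW = 963.433/31 = 31.0785
F = MSB/MSW = 7.0653
df = (3, 31)
p-value (upper-tail) = 0.00094
At α=0.01: p < α → reject H₀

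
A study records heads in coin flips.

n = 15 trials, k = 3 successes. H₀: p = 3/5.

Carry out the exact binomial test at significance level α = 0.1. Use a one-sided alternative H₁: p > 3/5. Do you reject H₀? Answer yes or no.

Exact binomial: n=15, k=3, p₀=3/5=0.6000
P(X≥3) from Σ C(n,i)·p₀^i·(1−p₀)^(n−i)
p-value (one-sided, H₁ greater) = 0.99972
At α=0.1: p ≥ α → fail to reject H₀

reject H₀: no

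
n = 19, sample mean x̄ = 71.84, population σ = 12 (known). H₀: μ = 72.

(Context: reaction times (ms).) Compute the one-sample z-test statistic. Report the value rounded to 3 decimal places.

SE = σ/√n = 12/√19 = 2.7530
z = (x̄−μ₀)/SE = (71.84−72)/2.7530 = -0.0581

test statistic = -0.058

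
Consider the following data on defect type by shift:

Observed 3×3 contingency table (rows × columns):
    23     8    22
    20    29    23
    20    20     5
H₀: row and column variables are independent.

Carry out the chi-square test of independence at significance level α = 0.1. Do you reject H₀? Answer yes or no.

Row totals [53, 72, 45], col totals [63, 57, 50], n=170
χ² = (23−19.64)²/19.64 + (8−17.77)²/17.77 + (22−15.59)²/15.59 + (20−26.68)²/26.68 + (29−24.14)²/24.14 + (23−21.18)²/21.18 + (20−16.68)²/16.68 + (20−15.09)²/15.09 + (5−13.24)²/13.24 = 18.7777
df = 4
p-value (upper-tail) = 0.00087
At α=0.1: p < α → reject H₀

reject H₀: yes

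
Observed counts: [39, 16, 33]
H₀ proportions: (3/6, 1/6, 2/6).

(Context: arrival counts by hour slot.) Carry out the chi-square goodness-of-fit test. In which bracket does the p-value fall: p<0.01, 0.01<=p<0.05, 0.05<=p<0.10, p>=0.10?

n = 88; E_i = n·p_i = [44.00, 14.67, 29.33]
χ² = (39−44.00)²/44.00 + (16−14.67)²/14.67 + (33−29.33)²/29.33 = 1.1477
df = 2
p-value (upper-tail) = 0.56334
→ bracket: p>=0.10

p-value bracket: p>=0.10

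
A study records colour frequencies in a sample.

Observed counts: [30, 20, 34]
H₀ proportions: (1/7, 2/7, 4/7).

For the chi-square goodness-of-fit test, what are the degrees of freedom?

df = k − 1 = 3 − 1 = 2

degrees of freedom = 2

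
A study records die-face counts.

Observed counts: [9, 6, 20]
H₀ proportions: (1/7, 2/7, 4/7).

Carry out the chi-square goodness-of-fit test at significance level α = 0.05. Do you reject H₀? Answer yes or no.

reject H₀: no

n = 35; E_i = n·p_i = [5.00, 10.00, 20.00]
χ² = (9−5.00)²/5.00 + (6−10.00)²/10.00 + (20−20.00)²/20.00 = 4.8000
df = 2
p-value (upper-tail) = 0.09072
At α=0.05: p ≥ α → fail to reject H₀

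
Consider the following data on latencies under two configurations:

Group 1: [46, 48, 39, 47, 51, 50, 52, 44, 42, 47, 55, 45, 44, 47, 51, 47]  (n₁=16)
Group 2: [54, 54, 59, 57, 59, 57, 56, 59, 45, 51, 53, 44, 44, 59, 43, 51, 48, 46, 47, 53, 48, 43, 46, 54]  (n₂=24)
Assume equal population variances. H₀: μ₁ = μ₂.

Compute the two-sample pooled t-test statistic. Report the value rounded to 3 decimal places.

test statistic = -2.485

x̄₁=47.188, s₁=4.020, n₁=16
x̄₂=51.250, s₂=5.643, n₂=24
s_p² = [15·4.020² + 23·5.643²]/38 = 25.6562
SE = √(s_p²·(1/16+1/24)) = 1.6348
t = (47.188−51.250)/1.6348 = -2.4850
df = 38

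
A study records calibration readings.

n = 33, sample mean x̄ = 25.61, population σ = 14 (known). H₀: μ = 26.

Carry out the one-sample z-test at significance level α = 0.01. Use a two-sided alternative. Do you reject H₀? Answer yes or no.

reject H₀: no

SE = σ/√n = 14/√33 = 2.4371
z = (x̄−μ₀)/SE = (25.61−26)/2.4371 = -0.1600
p-value (two-sided) = 0.87286
At α=0.01: p ≥ α → fail to reject H₀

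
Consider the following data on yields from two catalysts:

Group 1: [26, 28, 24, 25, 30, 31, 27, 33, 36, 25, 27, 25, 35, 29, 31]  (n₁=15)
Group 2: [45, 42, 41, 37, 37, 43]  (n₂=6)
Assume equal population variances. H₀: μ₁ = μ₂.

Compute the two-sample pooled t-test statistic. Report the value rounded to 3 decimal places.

test statistic = -6.824

x̄₁=28.800, s₁=3.783, n₁=15
x̄₂=40.833, s₂=3.251, n₂=6
s_p² = [14·3.783² + 5·3.251²]/19 = 13.3281
SE = √(s_p²·(1/15+1/6)) = 1.7635
t = (28.800−40.833)/1.7635 = -6.8236
df = 19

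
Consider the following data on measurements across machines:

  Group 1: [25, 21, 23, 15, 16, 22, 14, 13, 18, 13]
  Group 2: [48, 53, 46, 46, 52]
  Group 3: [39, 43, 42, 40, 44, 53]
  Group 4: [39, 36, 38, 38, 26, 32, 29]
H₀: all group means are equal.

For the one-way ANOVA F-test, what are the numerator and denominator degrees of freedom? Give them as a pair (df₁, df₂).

degrees of freedom = [3, 24]

k = 4 groups, N = 28 total
df = (k−1, N−k) = (4−1, 28−4) = (3, 24)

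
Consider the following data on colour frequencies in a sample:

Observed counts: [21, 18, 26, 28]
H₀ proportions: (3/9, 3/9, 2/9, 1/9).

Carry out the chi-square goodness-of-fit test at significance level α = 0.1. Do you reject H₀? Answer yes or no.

n = 93; E_i = n·p_i = [31.00, 31.00, 20.67, 10.33]
χ² = (21−31.00)²/31.00 + (18−31.00)²/31.00 + (26−20.67)²/20.67 + (28−10.33)²/10.33 = 40.2581
df = 3
p-value (upper-tail) = 0.00000
At α=0.1: p < α → reject H₀

reject H₀: yes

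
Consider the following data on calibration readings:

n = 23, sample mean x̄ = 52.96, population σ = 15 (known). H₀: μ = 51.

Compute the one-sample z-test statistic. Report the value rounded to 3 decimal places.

SE = σ/√n = 15/√23 = 3.1277
z = (x̄−μ₀)/SE = (52.96−51)/3.1277 = 0.6267

test statistic = 0.627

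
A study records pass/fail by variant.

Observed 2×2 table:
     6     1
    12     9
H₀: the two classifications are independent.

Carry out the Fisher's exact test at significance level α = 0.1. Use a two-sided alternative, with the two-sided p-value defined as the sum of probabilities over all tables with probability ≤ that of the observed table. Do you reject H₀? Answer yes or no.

reject H₀: no

Margins: r₁=7, r₂=21, c₁=18, c₂=10, n=28
p_obs = C(7,6)·C(21,12)/C(28,18); sum pmf over tables with pmf ≤ p_obs
p-value (two-sided) = 0.36424
At α=0.1: p ≥ α → fail to reject H₀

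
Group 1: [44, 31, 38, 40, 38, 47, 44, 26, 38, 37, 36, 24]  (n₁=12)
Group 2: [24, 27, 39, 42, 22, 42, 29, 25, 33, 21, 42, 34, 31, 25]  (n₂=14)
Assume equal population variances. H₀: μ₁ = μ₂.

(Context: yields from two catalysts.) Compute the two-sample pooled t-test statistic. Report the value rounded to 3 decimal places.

x̄₁=36.917, s₁=6.986, n₁=12
x̄₂=31.143, s₂=7.655, n₂=14
s_p² = [11·6.986² + 13·7.655²]/24 = 54.1096
SE = √(s_p²·(1/12+1/14)) = 2.8938
t = (36.917−31.143)/2.8938 = 1.9952
df = 24

test statistic = 1.995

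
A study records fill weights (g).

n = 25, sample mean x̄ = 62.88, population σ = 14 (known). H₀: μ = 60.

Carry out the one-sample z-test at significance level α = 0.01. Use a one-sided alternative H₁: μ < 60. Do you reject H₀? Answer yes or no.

reject H₀: no

SE = σ/√n = 14/√25 = 2.8000
z = (x̄−μ₀)/SE = (62.88−60)/2.8000 = 1.0286
p-value (one-sided, H₁ less) = 0.84816
At α=0.01: p ≥ α → fail to reject H₀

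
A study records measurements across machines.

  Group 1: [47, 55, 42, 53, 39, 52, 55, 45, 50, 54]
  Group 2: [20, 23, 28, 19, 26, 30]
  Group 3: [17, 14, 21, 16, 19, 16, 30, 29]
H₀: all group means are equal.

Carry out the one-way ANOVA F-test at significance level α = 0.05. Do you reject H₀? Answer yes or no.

reject H₀: yes

Group means [49.20, 24.33, 20.25], grand mean 33.333
SSB = Σnᵢ(x̄ᵢ−x̄)² = 4372.900; SSW = ΣΣ(x−x̄ᵢ)² = 648.433
MSB = 4372.900/2 = 2186.4500; MSW = 648.433/21 = 30.8778
F = MSB/MSW = 70.8098
df = (2, 21)
p-value (upper-tail) = 0.00000
At α=0.05: p < α → reject H₀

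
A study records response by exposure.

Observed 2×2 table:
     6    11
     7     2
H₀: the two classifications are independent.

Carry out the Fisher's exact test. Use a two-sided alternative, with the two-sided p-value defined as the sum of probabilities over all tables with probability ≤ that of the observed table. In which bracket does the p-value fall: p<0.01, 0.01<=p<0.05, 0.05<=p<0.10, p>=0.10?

p-value bracket: 0.05<=p<0.10

Margins: r₁=17, r₂=9, c₁=13, c₂=13, n=26
p_obs = C(17,6)·C(9,7)/C(26,13); sum pmf over tables with pmf ≤ p_obs
p-value (two-sided) = 0.09684
→ bracket: 0.05<=p<0.10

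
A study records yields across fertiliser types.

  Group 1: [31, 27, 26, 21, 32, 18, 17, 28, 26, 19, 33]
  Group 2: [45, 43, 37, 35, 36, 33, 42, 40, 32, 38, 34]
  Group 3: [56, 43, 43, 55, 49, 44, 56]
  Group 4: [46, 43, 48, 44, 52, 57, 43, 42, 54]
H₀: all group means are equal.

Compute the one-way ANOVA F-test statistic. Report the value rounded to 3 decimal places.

test statistic = 40.736

Group means [25.27, 37.73, 49.43, 47.67], grand mean 38.632
SSB = Σnᵢ(x̄ᵢ−x̄)² = 3522.764; SSW = ΣΣ(x−x̄ᵢ)² = 980.078
MSB = 3522.764/3 = 1174.2547; MSW = 980.078/34 = 28.8258
F = MSB/MSW = 40.7362
df = (3, 34)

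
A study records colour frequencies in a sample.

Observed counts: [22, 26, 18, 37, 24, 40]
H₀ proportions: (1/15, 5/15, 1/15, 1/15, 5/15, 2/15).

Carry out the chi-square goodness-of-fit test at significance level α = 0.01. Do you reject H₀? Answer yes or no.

n = 167; E_i = n·p_i = [11.13, 55.67, 11.13, 11.13, 55.67, 22.27]
χ² = (22−11.13)²/11.13 + (26−55.67)²/55.67 + (18−11.13)²/11.13 + (37−11.13)²/11.13 + (24−55.67)²/55.67 + (40−22.27)²/22.27 = 122.8862
df = 5
p-value (upper-tail) = 0.00000
At α=0.01: p < α → reject H₀

reject H₀: yes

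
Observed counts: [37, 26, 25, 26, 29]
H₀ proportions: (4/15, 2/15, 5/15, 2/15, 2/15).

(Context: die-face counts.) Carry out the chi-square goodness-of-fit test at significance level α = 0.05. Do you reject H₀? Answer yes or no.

n = 143; E_i = n·p_i = [38.13, 19.07, 47.67, 19.07, 19.07]
χ² = (37−38.13)²/38.13 + (26−19.07)²/19.07 + (25−47.67)²/47.67 + (26−19.07)²/19.07 + (29−19.07)²/19.07 = 21.0297
df = 4
p-value (upper-tail) = 0.00031
At α=0.05: p < α → reject H₀

reject H₀: yes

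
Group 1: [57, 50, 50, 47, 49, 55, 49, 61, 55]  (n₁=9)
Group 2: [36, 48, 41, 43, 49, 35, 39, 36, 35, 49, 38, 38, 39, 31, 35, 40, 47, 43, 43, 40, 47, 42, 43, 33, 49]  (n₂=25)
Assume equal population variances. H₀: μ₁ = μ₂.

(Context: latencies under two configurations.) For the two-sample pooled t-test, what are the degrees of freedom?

df = n₁ + n₂ − 2 = 9 + 25 − 2 = 32

degrees of freedom = 32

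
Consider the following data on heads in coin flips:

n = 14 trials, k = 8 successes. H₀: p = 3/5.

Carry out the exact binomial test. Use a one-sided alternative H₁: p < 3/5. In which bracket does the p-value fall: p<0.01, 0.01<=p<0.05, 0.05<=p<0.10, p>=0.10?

p-value bracket: p>=0.10

Exact binomial: n=14, k=8, p₀=3/5=0.6000
P(X≤8) from Σ C(n,i)·p₀^i·(1−p₀)^(n−i)
p-value (one-sided, H₁ less) = 0.51415
→ bracket: p>=0.10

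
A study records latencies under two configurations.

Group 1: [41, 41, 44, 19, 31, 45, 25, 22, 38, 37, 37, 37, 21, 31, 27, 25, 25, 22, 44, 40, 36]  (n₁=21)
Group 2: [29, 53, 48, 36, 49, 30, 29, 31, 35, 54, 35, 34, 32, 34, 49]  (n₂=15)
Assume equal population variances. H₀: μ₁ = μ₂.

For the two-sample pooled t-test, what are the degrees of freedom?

df = n₁ + n₂ − 2 = 21 + 15 − 2 = 34

degrees of freedom = 34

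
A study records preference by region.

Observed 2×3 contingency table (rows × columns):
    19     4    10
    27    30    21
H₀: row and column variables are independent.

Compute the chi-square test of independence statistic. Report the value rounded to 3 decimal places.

Row totals [33, 78], col totals [46, 34, 31], n=111
χ² = (19−13.68)²/13.68 + (4−10.11)²/10.11 + (10−9.22)²/9.22 + (27−32.32)²/32.32 + (30−23.89)²/23.89 + (21−21.78)²/21.78 = 8.2973
df = 2

test statistic = 8.297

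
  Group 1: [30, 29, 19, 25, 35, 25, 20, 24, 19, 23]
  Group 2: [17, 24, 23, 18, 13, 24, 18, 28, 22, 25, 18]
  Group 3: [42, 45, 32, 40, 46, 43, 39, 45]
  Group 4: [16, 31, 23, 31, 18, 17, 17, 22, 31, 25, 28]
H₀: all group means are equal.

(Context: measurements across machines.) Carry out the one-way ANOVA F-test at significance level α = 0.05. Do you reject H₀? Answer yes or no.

reject H₀: yes

Group means [24.90, 20.91, 41.50, 23.55], grand mean 26.750
SSB = Σnᵢ(x̄ᵢ−x̄)² = 2262.964; SSW = ΣΣ(x−x̄ᵢ)² = 948.536
MSB = 2262.964/3 = 754.3212; MSW = 948.536/36 = 26.3482
F = MSB/MSW = 28.6289
df = (3, 36)
p-value (upper-tail) = 0.00000
At α=0.05: p < α → reject H₀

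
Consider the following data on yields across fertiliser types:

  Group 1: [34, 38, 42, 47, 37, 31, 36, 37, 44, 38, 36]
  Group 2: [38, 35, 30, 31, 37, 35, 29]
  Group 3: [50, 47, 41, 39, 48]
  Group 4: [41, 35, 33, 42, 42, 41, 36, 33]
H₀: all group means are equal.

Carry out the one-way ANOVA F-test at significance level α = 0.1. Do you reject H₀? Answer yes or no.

reject H₀: yes

Group means [38.18, 33.57, 45.00, 37.88], grand mean 38.161
SSB = Σnᵢ(x̄ᵢ−x̄)² = 381.968; SSW = ΣΣ(x−x̄ᵢ)² = 486.226
MSB = 381.968/3 = 127.3226; MSW = 486.226/27 = 18.0084
F = MSB/MSW = 7.0702
df = (3, 27)
p-value (upper-tail) = 0.00118
At α=0.1: p < α → reject H₀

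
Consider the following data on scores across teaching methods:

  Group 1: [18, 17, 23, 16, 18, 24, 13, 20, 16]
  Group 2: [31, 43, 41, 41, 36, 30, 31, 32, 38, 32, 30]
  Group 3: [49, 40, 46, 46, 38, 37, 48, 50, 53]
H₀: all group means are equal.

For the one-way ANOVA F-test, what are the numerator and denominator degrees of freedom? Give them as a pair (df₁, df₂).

degrees of freedom = [2, 26]

k = 3 groups, N = 29 total
df = (k−1, N−k) = (3−1, 29−3) = (2, 26)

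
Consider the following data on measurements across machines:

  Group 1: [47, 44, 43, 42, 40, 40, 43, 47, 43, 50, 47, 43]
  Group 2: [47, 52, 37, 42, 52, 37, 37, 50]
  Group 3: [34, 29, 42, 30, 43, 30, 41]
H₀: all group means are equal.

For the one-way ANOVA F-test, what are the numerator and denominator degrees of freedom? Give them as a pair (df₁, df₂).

degrees of freedom = [2, 24]

k = 3 groups, N = 27 total
df = (k−1, N−k) = (3−1, 27−3) = (2, 24)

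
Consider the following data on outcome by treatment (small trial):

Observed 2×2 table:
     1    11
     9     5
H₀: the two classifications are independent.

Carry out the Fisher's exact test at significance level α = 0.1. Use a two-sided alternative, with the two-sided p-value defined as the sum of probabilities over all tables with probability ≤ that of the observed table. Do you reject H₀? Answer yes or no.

reject H₀: yes

Margins: r₁=12, r₂=14, c₁=10, c₂=16, n=26
p_obs = C(12,1)·C(14,9)/C(26,10); sum pmf over tables with pmf ≤ p_obs
p-value (two-sided) = 0.00530
At α=0.1: p < α → reject H₀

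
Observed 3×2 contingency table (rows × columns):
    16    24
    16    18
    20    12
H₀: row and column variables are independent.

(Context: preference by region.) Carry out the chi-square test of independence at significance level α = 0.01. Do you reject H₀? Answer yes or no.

reject H₀: no

Row totals [40, 34, 32], col totals [52, 54], n=106
χ² = (16−19.62)²/19.62 + (24−20.38)²/20.38 + (16−16.68)²/16.68 + (18−17.32)²/17.32 + (20−15.70)²/15.70 + (12−16.30)²/16.30 = 3.6812
df = 2
p-value (upper-tail) = 0.15872
At α=0.01: p ≥ α → fail to reject H₀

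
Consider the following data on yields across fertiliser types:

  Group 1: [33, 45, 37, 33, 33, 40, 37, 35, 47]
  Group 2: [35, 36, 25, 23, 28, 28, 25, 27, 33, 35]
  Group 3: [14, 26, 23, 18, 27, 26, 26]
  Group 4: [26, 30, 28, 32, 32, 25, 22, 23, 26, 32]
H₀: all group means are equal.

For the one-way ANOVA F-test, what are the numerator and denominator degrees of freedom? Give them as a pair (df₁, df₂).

degrees of freedom = [3, 32]

k = 4 groups, N = 36 total
df = (k−1, N−k) = (4−1, 36−4) = (3, 32)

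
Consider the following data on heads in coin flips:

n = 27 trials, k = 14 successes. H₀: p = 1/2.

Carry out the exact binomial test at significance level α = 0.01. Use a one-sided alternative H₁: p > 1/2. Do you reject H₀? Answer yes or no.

Exact binomial: n=27, k=14, p₀=1/2=0.5000
P(X≥14) from Σ C(n,i)·p₀^i·(1−p₀)^(n−i)
p-value (one-sided, H₁ greater) = 0.50000
At α=0.01: p ≥ α → fail to reject H₀

reject H₀: no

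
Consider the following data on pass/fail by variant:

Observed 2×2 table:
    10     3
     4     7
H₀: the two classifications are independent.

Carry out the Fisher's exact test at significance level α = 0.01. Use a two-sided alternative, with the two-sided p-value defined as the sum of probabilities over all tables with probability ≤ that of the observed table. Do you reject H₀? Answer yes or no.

Margins: r₁=13, r₂=11, c₁=14, c₂=10, n=24
p_obs = C(13,10)·C(11,4)/C(24,14); sum pmf over tables with pmf ≤ p_obs
p-value (two-sided) = 0.09530
At α=0.01: p ≥ α → fail to reject H₀

reject H₀: no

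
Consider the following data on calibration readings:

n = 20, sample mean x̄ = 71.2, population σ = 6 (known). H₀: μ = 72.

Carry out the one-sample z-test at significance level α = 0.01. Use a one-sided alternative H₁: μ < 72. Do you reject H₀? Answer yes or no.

SE = σ/√n = 6/√20 = 1.3416
z = (x̄−μ₀)/SE = (71.2−72)/1.3416 = -0.5963
p-value (one-sided, H₁ less) = 0.27549
At α=0.01: p ≥ α → fail to reject H₀

reject H₀: no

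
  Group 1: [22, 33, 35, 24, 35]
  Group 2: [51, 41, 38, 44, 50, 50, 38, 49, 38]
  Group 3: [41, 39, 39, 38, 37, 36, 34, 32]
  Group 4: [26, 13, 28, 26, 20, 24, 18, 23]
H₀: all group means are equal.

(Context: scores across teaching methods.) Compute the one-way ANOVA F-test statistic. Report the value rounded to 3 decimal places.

Group means [29.80, 44.33, 37.00, 22.25], grand mean 34.067
SSB = Σnᵢ(x̄ᵢ−x̄)² = 2225.567; SSW = ΣΣ(x−x̄ᵢ)² = 654.300
MSB = 2225.567/3 = 741.8556; MSW = 654.300/26 = 25.1654
F = MSB/MSW = 29.4792
df = (3, 26)

test statistic = 29.479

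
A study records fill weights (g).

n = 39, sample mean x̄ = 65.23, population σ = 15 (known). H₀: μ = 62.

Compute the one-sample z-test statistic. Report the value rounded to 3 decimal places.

SE = σ/√n = 15/√39 = 2.4019
z = (x̄−μ₀)/SE = (65.23−62)/2.4019 = 1.3448

test statistic = 1.345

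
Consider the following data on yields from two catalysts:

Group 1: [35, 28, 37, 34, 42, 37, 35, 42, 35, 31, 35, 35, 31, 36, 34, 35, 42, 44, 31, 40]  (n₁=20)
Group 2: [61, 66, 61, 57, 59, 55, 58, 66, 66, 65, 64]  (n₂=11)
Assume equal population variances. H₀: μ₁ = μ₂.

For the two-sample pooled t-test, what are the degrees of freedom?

degrees of freedom = 29

df = n₁ + n₂ − 2 = 20 + 11 − 2 = 29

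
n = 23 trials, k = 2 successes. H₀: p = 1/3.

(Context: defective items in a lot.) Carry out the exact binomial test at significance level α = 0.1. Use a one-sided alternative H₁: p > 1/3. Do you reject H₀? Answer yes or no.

Exact binomial: n=23, k=2, p₀=1/3=0.3333
P(X≥2) from Σ C(n,i)·p₀^i·(1−p₀)^(n−i)
p-value (one-sided, H₁ greater) = 0.99889
At α=0.1: p ≥ α → fail to reject H₀

reject H₀: no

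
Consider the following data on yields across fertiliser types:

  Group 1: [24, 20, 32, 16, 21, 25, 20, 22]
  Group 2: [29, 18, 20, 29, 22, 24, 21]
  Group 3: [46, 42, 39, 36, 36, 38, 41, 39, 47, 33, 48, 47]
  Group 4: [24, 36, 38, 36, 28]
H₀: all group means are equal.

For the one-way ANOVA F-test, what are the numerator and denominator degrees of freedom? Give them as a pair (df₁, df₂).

k = 4 groups, N = 32 total
df = (k−1, N−k) = (4−1, 32−4) = (3, 28)

degrees of freedom = [3, 28]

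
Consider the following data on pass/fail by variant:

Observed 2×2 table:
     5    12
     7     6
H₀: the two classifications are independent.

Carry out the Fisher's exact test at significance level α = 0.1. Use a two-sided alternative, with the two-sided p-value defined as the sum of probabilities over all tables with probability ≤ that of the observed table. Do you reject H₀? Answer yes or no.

Margins: r₁=17, r₂=13, c₁=12, c₂=18, n=30
p_obs = C(17,5)·C(13,7)/C(30,12); sum pmf over tables with pmf ≤ p_obs
p-value (two-sided) = 0.26412
At α=0.1: p ≥ α → fail to reject H₀

reject H₀: no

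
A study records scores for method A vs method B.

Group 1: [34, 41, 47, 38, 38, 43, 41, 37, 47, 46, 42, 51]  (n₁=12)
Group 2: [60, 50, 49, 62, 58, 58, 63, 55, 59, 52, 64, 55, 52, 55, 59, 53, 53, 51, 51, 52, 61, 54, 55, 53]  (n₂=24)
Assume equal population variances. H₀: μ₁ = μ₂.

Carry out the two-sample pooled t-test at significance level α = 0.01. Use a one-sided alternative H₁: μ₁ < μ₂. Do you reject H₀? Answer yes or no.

reject H₀: yes

x̄₁=42.083, s₁=4.963, n₁=12
x̄₂=55.583, s₂=4.323, n₂=24
s_p² = [11·4.963² + 23·4.323²]/34 = 20.6103
SE = √(s_p²·(1/12+1/24)) = 1.6051
t = (42.083−55.583)/1.6051 = -8.4108
df = 34
p-value (one-sided, H₁ less) = 0.00000
At α=0.01: p < α → reject H₀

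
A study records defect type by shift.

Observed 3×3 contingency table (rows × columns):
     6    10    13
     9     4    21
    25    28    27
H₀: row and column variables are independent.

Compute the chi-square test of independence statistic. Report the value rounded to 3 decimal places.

test statistic = 10.024

Row totals [29, 34, 80], col totals [40, 42, 61], n=143
χ² = (6−8.11)²/8.11 + (10−8.52)²/8.52 + (13−12.37)²/12.37 + (9−9.51)²/9.51 + (4−9.99)²/9.99 + (21−14.50)²/14.50 + (25−22.38)²/22.38 + (28−23.50)²/23.50 + (27−34.13)²/34.13 = 10.0239
df = 4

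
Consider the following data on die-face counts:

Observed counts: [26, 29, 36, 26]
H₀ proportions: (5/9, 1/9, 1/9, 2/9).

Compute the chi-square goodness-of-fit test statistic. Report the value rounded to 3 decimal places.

test statistic = 83.785

n = 117; E_i = n·p_i = [65.00, 13.00, 13.00, 26.00]
χ² = (26−65.00)²/65.00 + (29−13.00)²/13.00 + (36−13.00)²/13.00 + (26−26.00)²/26.00 = 83.7846
df = 3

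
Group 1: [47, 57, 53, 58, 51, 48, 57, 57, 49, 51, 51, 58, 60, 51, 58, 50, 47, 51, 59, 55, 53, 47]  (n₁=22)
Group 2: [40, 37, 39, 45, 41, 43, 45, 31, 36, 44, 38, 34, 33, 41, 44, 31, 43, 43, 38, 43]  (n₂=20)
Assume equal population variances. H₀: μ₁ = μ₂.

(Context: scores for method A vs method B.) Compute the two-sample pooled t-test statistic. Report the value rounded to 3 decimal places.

x̄₁=53.091, s₁=4.308, n₁=22
x̄₂=39.450, s₂=4.559, n₂=20
s_p² = [21·4.308² + 19·4.559²]/40 = 19.6192
SE = √(s_p²·(1/22+1/20)) = 1.3685
t = (53.091−39.450)/1.3685 = 9.9679
df = 40

test statistic = 9.968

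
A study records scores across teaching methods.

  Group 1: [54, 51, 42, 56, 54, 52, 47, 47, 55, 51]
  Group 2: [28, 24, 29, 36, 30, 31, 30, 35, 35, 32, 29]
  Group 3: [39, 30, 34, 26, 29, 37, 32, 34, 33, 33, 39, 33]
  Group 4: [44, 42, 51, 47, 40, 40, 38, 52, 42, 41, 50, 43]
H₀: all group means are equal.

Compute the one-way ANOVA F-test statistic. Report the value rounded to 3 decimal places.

Group means [50.90, 30.82, 33.25, 44.17], grand mean 39.489
SSB = Σnᵢ(x̄ᵢ−x̄)² = 2858.791; SSW = ΣΣ(x−x̄ᵢ)² = 706.453
MSB = 2858.791/3 = 952.9305; MSW = 706.453/41 = 17.2306
F = MSB/MSW = 55.3047
df = (3, 41)

test statistic = 55.305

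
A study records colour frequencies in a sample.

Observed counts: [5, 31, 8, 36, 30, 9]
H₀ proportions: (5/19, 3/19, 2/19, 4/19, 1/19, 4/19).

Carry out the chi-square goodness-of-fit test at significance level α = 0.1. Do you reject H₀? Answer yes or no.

n = 119; E_i = n·p_i = [31.32, 18.79, 12.53, 25.05, 6.26, 25.05]
χ² = (5−31.32)²/31.32 + (31−18.79)²/18.79 + (8−12.53)²/12.53 + (36−25.05)²/25.05 + (30−6.26)²/6.26 + (9−25.05)²/25.05 = 136.7150
df = 5
p-value (upper-tail) = 0.00000
At α=0.1: p < α → reject H₀

reject H₀: yes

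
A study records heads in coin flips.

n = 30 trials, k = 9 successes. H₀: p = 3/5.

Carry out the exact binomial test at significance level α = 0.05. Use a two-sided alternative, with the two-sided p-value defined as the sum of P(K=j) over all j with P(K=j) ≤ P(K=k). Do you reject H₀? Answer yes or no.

reject H₀: yes

Exact binomial: n=30, k=9, p₀=3/5=0.6000
P(X=j) = C(n,j)·p₀^j·(1−p₀)^(n−j); p = Σ P(X=j) over j with P(X=j) ≤ P(X=9)
p-value (two-sided) = 0.00117
At α=0.05: p < α → reject H₀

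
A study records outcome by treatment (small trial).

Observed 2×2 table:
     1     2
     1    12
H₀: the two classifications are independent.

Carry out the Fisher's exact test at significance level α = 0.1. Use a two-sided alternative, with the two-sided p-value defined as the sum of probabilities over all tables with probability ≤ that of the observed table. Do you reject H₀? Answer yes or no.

Margins: r₁=3, r₂=13, c₁=2, c₂=14, n=16
p_obs = C(3,1)·C(13,1)/C(16,2); sum pmf over tables with pmf ≤ p_obs
p-value (two-sided) = 0.35000
At α=0.1: p ≥ α → fail to reject H₀

reject H₀: no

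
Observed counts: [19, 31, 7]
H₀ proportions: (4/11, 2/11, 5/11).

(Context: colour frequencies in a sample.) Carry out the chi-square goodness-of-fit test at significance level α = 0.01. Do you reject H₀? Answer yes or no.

reject H₀: yes

n = 57; E_i = n·p_i = [20.73, 10.36, 25.91]
χ² = (19−20.73)²/20.73 + (31−10.36)²/10.36 + (7−25.91)²/25.91 = 55.0360
df = 2
p-value (upper-tail) = 0.00000
At α=0.01: p < α → reject H₀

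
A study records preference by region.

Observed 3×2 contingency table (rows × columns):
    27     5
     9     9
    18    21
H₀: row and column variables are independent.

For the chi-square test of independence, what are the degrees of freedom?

df = (r−1)(c−1) = (3−1)·(2−1) = 2

degrees of freedom = 2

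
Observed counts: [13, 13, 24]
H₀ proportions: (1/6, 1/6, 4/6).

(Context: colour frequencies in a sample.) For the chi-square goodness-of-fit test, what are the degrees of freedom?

df = k − 1 = 3 − 1 = 2

degrees of freedom = 2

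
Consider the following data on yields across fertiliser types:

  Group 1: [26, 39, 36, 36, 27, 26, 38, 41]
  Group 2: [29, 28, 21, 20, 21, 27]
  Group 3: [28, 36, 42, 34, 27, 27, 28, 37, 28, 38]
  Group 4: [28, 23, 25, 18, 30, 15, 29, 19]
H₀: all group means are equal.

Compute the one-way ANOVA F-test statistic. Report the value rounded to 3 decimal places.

Group means [33.62, 24.33, 32.50, 23.38], grand mean 28.969
SSB = Σnᵢ(x̄ᵢ−x̄)² = 677.385; SSW = ΣΣ(x−x̄ᵢ)² = 851.583
MSB = 677.385/3 = 225.7951; MSW = 851.583/28 = 30.4137
F = MSB/MSW = 7.4241
df = (3, 28)

test statistic = 7.424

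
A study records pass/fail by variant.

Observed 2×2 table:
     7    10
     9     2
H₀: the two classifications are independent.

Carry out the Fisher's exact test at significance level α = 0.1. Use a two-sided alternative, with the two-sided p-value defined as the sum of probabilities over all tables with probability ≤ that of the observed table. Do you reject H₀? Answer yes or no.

reject H₀: yes

Margins: r₁=17, r₂=11, c₁=16, c₂=12, n=28
p_obs = C(17,7)·C(11,9)/C(28,16); sum pmf over tables with pmf ≤ p_obs
p-value (two-sided) = 0.05403
At α=0.1: p < α → reject H₀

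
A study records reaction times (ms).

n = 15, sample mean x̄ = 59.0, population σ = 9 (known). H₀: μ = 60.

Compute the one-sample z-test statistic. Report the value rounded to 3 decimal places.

SE = σ/√n = 9/√15 = 2.3238
z = (x̄−μ₀)/SE = (59.0−60)/2.3238 = -0.4303

test statistic = -0.430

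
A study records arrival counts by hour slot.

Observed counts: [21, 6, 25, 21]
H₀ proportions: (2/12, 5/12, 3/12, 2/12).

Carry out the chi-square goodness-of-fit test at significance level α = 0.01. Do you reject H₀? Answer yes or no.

reject H₀: yes

n = 73; E_i = n·p_i = [12.17, 30.42, 18.25, 12.17]
χ² = (21−12.17)²/12.17 + (6−30.42)²/30.42 + (25−18.25)²/18.25 + (21−12.17)²/12.17 = 34.9233
df = 3
p-value (upper-tail) = 0.00000
At α=0.01: p < α → reject H₀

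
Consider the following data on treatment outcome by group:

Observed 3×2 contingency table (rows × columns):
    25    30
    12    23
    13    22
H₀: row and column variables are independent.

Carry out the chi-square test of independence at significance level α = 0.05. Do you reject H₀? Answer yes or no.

reject H₀: no

Row totals [55, 35, 35], col totals [50, 75], n=125
χ² = (25−22.00)²/22.00 + (30−33.00)²/33.00 + (12−14.00)²/14.00 + (23−21.00)²/21.00 + (13−14.00)²/14.00 + (22−21.00)²/21.00 = 1.2771
df = 2
p-value (upper-tail) = 0.52807
At α=0.05: p ≥ α → fail to reject H₀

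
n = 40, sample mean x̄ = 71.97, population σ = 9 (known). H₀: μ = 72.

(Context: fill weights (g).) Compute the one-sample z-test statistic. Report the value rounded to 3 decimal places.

test statistic = -0.021

SE = σ/√n = 9/√40 = 1.4230
z = (x̄−μ₀)/SE = (71.97−72)/1.4230 = -0.0211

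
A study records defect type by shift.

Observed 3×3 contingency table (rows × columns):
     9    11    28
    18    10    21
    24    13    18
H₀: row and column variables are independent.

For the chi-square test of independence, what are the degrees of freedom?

degrees of freedom = 4

df = (r−1)(c−1) = (3−1)·(3−1) = 4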